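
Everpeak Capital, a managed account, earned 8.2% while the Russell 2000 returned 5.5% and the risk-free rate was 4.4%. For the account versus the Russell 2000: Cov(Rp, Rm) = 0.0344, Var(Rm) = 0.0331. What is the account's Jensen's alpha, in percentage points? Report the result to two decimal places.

β = Cov / Var = 0.0344 / 0.0331 = 1.0393
E[R] = Rf + β(Rm − Rf) = 4.4% + 1.0393 × (5.5% − 4.4%) = 5.5432%
α = Rp − E[R] = 8.2% − 5.5432% = 2.6568

2.66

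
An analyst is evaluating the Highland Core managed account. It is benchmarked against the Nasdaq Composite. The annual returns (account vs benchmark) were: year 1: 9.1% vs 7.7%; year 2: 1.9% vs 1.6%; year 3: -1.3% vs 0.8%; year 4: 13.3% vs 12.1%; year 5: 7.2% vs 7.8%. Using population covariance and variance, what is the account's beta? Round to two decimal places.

1.20

r̄p = 6.0400%,  r̄m = 6.0000%
Cov = Σ(rp − r̄p)(rm − r̄m) / 5 = 21.5920
Var(rm) = Σ(rm − r̄m)² / 5 = 17.9480
β = Cov / Var = 21.5920 / 17.9480 = 1.2030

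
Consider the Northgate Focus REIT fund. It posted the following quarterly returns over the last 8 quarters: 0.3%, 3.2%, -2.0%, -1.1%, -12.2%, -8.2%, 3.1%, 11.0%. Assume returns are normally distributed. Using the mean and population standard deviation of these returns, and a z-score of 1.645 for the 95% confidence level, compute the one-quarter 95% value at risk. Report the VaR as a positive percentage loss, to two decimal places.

11.74

r̄ = (0.3 + 3.2 − 2 − 1.1 − 12.2 − 8.2 + 3.1 + 11) / 8 = -5.90 / 8 = -0.7375%
Population std dev = √[357.8788 / 8] = 6.6884%
VaR = −(r̄ − z·σ) = −(-0.7375 − 1.645 × 6.6884) = −(-11.7399) = 11.7399%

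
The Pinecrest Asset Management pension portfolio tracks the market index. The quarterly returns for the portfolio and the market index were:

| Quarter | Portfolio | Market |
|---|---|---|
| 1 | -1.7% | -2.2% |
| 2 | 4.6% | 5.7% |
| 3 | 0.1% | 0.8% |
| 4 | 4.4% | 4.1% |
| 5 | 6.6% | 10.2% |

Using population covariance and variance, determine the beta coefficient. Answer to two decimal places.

0.71

r̄p = 2.8000%,  r̄m = 3.7200%
Cov = Σ(rp − r̄p)(rm − r̄m) / 5 = 12.6640
Var(rm) = Σ(rm − r̄m)² / 5 = 17.9256
β = Cov / Var = 12.6640 / 17.9256 = 0.7065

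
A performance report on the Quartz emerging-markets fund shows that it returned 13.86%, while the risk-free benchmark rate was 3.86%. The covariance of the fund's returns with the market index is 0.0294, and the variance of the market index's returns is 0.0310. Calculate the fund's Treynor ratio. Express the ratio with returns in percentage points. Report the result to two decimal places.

β = Cov / Var = 0.0294 / 0.0310 = 0.9484
Treynor = (Rp − Rf) / β = (13.86% − 3.86%) / 0.9484 = 10.00 / 0.9484 = 10.5441

10.54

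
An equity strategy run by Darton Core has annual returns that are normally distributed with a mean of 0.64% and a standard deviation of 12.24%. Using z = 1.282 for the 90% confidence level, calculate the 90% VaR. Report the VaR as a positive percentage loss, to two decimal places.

VaR (as % loss) = −(μ − z·σ) = −(0.64% − 1.282 × 12.24%) = −(-15.05168%) = 15.05168%

15.05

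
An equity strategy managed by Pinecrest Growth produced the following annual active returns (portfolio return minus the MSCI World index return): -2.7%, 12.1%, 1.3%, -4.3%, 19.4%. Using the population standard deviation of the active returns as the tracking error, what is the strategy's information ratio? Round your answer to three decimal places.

r̄ = (-2.7 + 12.1 + 1.3 − 4.3 + 19.4) / 5 = 25.80 / 5 = 5.1600%
Population std dev = √[417.1120 / 5] = 9.1336%
IR = r̄ / tracking error = 5.1600 / 9.1336 = 0.5649

0.565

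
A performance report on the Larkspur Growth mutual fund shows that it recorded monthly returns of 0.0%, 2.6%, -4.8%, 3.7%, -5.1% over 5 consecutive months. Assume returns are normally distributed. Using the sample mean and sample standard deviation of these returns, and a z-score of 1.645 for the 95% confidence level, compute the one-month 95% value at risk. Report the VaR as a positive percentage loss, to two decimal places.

7.45

r̄ = (0 + 2.6 − 4.8 + 3.7 − 5.1) / 5 = -3.60 / 5 = -0.7200%
Σ(r − r̄)² = (0 − (-0.7200))² + (2.6 − (-0.7200))² + (-4.8 − (-0.7200))² + … = 66.9080
σ = √[66.9080 / 4] = 4.0899%
VaR = −(r̄ − z·σ) = −(-0.7200 − 1.645 × 4.0899) = −(-7.4479) = 7.4479%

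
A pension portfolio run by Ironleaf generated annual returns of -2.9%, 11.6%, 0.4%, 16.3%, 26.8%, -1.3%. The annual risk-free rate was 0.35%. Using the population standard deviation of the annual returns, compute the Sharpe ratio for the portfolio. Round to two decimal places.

0.75

Mean return μ = 50.90 / 6 = 8.4833%
Σ(r − μ)² = 696.9483; population σ = √(696.9483/6) = 10.7777%
Sharpe = (μ − rf) / σ = (8.4833 − 0.35) / 10.7777 = 8.1333 / 10.7777 = 0.7546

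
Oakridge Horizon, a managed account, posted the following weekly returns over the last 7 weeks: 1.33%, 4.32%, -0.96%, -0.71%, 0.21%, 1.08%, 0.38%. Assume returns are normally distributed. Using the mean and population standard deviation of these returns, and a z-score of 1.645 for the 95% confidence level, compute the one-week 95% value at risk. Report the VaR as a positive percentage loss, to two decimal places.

1.88

μ = (1.33 + 4.32 − 0.96 − 0.71 + 0.21 + 1.08 + 0.38) / 7 = 5.650 / 7 = 0.8071%
Population σ = √[Σ(r − μ)² / 7] = √[18.6515 / 7] = √2.6645 = 1.6323%
VaR = −(μ − z·σ) = −(0.8071 − 1.645 × 1.6323) = −(-1.8780) = 1.8780%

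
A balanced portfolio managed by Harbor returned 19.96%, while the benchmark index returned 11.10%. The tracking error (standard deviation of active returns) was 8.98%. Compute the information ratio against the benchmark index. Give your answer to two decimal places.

IR = (Rp − Rb) / TE = (19.96% − 11.10%) / 8.98% = 8.86% / 8.98% = 0.9866

0.99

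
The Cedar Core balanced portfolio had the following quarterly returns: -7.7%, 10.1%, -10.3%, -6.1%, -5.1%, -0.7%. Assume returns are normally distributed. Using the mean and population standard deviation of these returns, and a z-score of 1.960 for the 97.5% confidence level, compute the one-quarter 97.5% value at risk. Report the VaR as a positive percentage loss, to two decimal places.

16.34

μ = (-7.7 + 10.1 − 10.3 − 6.1 − 5.1 − 0.7) / 6 = -3.3000%
Population σ = √[Σ(r − μ)² / 6] = √[265.7600 / 6] = √44.2933 = 6.6553%
VaR = −(μ − z·σ) = −(-3.3000 − 1.960 × 6.6553) = −(-16.3444) = 16.3444%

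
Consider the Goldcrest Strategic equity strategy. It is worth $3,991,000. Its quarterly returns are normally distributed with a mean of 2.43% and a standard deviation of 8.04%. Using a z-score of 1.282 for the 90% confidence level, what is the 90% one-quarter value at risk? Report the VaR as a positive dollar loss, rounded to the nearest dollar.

Return at the 90% tail: μ − z·σ = 2.43% − 1.282 × 8.04% = 2.43 − 10.30728 = -7.87728%
VaR = −(-7.87728%) × $3,991,000 = 7.87728% × $3,991,000 = $314,382

$314,382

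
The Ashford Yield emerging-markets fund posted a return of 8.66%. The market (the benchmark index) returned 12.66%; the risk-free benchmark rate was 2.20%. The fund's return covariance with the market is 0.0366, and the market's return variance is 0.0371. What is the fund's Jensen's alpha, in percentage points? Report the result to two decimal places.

β = Cov / Var = 0.0366 / 0.0371 = 0.9865
E[R] = Rf + β(Rm − Rf) = 2.20% + 0.9865 × (12.66% − 2.20%) = 12.5188%
α = Rp − E[R] = 8.66% − 12.5188% = -3.8588

-3.86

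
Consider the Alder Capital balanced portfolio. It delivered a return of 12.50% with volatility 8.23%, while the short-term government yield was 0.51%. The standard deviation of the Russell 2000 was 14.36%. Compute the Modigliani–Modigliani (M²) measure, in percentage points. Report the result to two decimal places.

Sharpe = (Rp − Rf) / σp = (12.50% − 0.51%) / 8.23% = 1.4569
M² = Rf + Sharpe × σm = 0.51% + 1.4569 × 14.36% = 21.4311%

21.43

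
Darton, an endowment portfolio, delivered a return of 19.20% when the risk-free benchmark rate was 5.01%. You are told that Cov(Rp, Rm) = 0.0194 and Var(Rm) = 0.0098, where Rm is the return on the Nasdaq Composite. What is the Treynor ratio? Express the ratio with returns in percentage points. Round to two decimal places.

7.17

β = Cov / Var = 0.0194 / 0.0098 = 1.9796
Treynor = (Rp − Rf) / β = (19.20% − 5.01%) / 1.9796 = 14.19 / 1.9796 = 7.1681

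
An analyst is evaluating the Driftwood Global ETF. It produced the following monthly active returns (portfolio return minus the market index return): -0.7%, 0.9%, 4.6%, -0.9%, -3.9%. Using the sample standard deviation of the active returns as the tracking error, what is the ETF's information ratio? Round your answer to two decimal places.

0.00

μ = (-0.7 + 0.9 + 4.6 − 0.9 − 3.9) / 5 = 0.0000%
Σ(r − μ)² = (-0.7 − 0.0000)² + (0.9 − 0.0000)² + (4.6 − 0.0000)² + … = 38.4800
σ = √[38.4800 / 4] = 3.1016%
IR = μ / tracking error = 0.0000 / 3.1016 = 0.0000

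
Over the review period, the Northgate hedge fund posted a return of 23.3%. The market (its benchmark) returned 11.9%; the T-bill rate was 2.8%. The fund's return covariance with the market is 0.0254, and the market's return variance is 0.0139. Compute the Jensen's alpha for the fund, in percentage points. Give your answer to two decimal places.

β = Cov / Var = 0.0254 / 0.0139 = 1.8273
E[R] = Rf + β(Rm − Rf) = 2.8% + 1.8273 × (11.9% − 2.8%) = 19.4284%
α = Rp − E[R] = 23.3% − 19.4284% = 3.8716

3.87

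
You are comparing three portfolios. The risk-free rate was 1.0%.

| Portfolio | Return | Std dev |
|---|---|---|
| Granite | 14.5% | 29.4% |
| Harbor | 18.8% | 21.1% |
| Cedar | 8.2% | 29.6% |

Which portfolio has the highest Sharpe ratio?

Harbor

Granite: Sharpe ratio = (14.5% − 1.0%) / 29.4% = 0.459
Harbor: Sharpe ratio = (18.8% − 1.0%) / 21.1% = 0.844
Cedar: Sharpe ratio = (8.2% − 1.0%) / 29.6% = 0.243
Highest: Harbor (0.844).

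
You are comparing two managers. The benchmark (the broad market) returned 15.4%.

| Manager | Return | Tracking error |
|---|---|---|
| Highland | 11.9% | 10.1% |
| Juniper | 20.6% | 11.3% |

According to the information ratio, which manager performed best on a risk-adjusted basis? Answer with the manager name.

Juniper

Highland: IR = (11.9% − 15.4%) / 10.1% = -0.347
Juniper: IR = (20.6% − 15.4%) / 11.3% = 0.460
Highest: Juniper (0.460).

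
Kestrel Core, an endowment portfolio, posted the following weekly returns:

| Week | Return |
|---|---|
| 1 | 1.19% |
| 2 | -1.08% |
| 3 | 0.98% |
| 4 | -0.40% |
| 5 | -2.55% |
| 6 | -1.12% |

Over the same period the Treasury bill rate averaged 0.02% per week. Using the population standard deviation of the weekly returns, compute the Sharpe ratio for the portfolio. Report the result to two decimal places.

r̄ = (1.19 − 1.08 + 0.98 − 0.4 − 2.55 − 1.12) / 6 = -2.980 / 6 = -0.4967%
Σ(r − r̄)² = 9.9797; population σ = √(9.9797/6) = 1.2897%
Sharpe = (r̄ − rf) / σ = (-0.4967 − 0.02) / 1.2897 = -0.5167 / 1.2897 = -0.4006

-0.40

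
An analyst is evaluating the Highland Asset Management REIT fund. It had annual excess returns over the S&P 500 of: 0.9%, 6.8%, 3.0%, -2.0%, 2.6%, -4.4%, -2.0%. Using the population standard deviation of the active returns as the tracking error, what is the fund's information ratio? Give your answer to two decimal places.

0.20

r̄ = (0.9 + 6.8 + 3 − 2 + 2.6 − 4.4 − 2) / 7 = 0.7000%
Σ(r − r̄)² = (0.9 − 0.7000)² + (6.8 − 0.7000)² + (3 − 0.7000)² + … = 86.7400
σ = √[86.7400 / 7] = 3.5201%
IR = r̄ / tracking error = 0.7000 / 3.5201 = 0.1989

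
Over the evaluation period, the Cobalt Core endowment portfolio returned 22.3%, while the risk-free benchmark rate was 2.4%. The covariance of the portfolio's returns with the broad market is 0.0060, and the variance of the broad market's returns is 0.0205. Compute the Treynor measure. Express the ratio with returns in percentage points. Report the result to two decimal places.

67.99

β = Cov / Var = 0.0060 / 0.0205 = 0.2927
Treynor = (Rp − Rf) / β = (22.3% − 2.4%) / 0.2927 = 19.90 / 0.2927 = 67.9877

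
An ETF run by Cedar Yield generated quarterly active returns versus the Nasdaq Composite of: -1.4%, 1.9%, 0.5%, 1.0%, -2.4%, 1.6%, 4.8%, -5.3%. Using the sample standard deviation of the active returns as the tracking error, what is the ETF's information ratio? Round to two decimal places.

0.03

Mean return r̄ = 0.70 / 8 = 0.0875%
Sample std dev = √[66.2088 / 7] = 3.0755%
IR = r̄ / tracking error = 0.0875 / 3.0755 = 0.0285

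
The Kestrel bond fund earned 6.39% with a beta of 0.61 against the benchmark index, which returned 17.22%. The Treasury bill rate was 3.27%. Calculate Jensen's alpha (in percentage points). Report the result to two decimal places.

CAPM expected return = Rf + β(Rm − Rf) = 3.27% + 0.61 × (17.22% − 3.27%) = 3.27 + 0.61 × 13.95 = 11.7795%
Jensen's α = Rp − E[R] = 6.39% − 11.7795% = -5.3895

-5.39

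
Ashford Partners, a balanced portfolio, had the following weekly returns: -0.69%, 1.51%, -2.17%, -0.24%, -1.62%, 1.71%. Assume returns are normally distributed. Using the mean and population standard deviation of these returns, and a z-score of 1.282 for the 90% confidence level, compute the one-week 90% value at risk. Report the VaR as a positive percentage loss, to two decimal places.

2.11

r̄ = (-0.69 + 1.51 − 2.17 − 0.24 − 1.62 + 1.71) / 6 = -0.2500%
Σ(r − r̄)² = 12.6962; population σ = √(12.6962/6) = 1.4547%
VaR = −(r̄ − z·σ) = −(-0.2500 − 1.282 × 1.4547) = −(-2.1149) = 2.1149%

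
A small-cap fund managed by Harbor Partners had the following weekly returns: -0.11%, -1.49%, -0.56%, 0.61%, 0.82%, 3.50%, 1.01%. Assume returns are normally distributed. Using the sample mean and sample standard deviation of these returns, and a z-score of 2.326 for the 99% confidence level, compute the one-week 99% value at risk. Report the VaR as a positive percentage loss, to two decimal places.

r̄ = (-0.11 − 1.49 − 0.56 + 0.61 + 0.82 + 3.5 + 1.01) / 7 = 3.780 / 7 = 0.5400%
Σ(r − r̄)² = 14.8192; sample σ = √(14.8192/6) = 1.5716%
VaR = −(r̄ − z·σ) = −(0.5400 − 2.326 × 1.5716) = −(-3.1155) = 3.1155%

3.12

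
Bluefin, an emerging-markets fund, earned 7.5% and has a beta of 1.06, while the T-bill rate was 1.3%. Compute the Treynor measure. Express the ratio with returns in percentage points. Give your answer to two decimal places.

Treynor = (Rp − Rf) / β = (7.5% − 1.3%) / 1.06 = 6.20 / 1.06 = 5.8491

5.85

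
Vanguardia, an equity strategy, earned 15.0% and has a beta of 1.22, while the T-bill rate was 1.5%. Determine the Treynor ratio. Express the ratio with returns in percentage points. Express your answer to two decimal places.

Treynor = (Rp − Rf) / β = (15.0% − 1.5%) / 1.22 = 13.50 / 1.22 = 11.0656

11.07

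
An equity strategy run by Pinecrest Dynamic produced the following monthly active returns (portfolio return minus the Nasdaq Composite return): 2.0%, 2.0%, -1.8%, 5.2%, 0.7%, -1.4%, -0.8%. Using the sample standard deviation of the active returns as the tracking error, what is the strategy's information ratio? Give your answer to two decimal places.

Mean return μ = 5.90 / 7 = 0.8429%
Σ(r − μ)² = (2 − 0.8429)² + (2 − 0.8429)² + … = 36.3971
σ = √[36.3971 / 6] = 2.4630%
IR = μ / tracking error = 0.8429 / 2.4630 = 0.3422

0.34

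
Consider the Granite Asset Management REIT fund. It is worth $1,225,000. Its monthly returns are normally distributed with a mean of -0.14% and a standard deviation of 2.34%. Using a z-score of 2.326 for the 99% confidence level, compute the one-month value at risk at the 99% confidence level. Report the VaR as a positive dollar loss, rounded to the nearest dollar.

Return at the 99% tail: μ − z·σ = -0.14% − 2.326 × 2.34% = -0.14 − 5.44284 = -5.58284%
VaR = −(-5.58284%) × $1,225,000 = 5.58284% × $1,225,000 = $68,390

$68,390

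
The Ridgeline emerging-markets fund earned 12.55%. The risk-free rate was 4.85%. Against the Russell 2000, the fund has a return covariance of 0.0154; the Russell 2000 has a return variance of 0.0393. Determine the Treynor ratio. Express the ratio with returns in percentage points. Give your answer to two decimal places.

19.65

β = Cov / Var = 0.0154 / 0.0393 = 0.3919
Treynor = (Rp − Rf) / β = (12.55% − 4.85%) / 0.3919 = 7.70 / 0.3919 = 19.6479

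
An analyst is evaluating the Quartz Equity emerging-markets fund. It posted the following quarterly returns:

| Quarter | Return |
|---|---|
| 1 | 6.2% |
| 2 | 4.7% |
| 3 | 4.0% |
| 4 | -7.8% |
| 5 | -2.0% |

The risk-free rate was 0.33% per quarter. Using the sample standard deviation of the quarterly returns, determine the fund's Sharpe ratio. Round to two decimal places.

0.12

r̄ = (6.2 + 4.7 + 4 − 7.8 − 2) / 5 = 1.0200%
Sample σ = √[Σ(r − r̄)² / 4] = √[136.1680 / 4] = √34.0420 = 5.8346%
Sharpe = (r̄ − rf) / σ = (1.0200 − 0.33) / 5.8346 = 0.6900 / 5.8346 = 0.1183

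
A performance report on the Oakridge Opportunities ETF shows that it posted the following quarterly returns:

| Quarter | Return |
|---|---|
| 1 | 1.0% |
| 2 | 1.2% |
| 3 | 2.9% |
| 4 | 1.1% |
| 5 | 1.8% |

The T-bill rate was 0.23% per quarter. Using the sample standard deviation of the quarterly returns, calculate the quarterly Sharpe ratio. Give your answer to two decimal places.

1.73

μ = (1 + 1.2 + 2.9 + 1.1 + 1.8) / 5 = 8.00 / 5 = 1.6000%
Sample σ = √[Σ(r − μ)² / 4] = √[2.5000 / 4] = √0.6250 = 0.7906%
Sharpe = (μ − rf) / σ = (1.6000 − 0.23) / 0.7906 = 1.3700 / 0.7906 = 1.7329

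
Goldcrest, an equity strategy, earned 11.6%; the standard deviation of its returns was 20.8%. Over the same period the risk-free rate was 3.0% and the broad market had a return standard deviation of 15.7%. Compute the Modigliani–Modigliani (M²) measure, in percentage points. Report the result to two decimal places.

Sharpe = (Rp − Rf) / σp = (11.6% − 3.0%) / 20.8% = 0.4135
M² = Rf + Sharpe × σm = 3.0% + 0.4135 × 15.7% = 9.4920%

9.49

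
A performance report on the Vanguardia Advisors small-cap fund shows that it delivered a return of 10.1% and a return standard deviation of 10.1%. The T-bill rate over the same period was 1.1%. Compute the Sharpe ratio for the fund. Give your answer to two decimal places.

Sharpe = (Rp − Rf) / σp = (10.1% − 1.1%) / 10.1% = 9.00% / 10.1% = 0.8911

0.89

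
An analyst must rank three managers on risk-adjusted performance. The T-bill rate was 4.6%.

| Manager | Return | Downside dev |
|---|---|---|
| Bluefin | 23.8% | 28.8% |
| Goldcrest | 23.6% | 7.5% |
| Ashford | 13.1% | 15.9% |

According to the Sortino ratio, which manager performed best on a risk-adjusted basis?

Goldcrest

Bluefin: Sortino ratio = (23.8% − 4.6%) / 28.8% = 0.667
Goldcrest: Sortino ratio = (23.6% − 4.6%) / 7.5% = 2.533
Ashford: Sortino ratio = (13.1% − 4.6%) / 15.9% = 0.535
Highest: Goldcrest (2.533).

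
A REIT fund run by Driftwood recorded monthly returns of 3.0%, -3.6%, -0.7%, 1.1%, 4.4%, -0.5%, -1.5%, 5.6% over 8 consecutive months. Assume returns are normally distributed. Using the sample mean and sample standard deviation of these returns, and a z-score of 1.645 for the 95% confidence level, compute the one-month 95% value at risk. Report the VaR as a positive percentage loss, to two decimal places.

4.20

r̄ = (3 − 3.6 − 0.7 + 1.1 + 4.4 − 0.5 − 1.5 + 5.6) / 8 = 0.9750%
Sample σ = √[Σ(r − r̄)² / 7] = √[69.2750 / 7] = √9.8964 = 3.1459%
VaR = −(r̄ − z·σ) = −(0.9750 − 1.645 × 3.1459) = −(-4.2000) = 4.2000%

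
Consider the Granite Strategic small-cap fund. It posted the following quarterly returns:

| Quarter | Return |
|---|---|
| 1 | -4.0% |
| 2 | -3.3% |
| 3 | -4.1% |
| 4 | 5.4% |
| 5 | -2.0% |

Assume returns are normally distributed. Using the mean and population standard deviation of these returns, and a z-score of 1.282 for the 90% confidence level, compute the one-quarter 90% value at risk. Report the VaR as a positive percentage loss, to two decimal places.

Mean return r̄ = -8.00 / 5 = -1.6000%
Population std dev = √[64.0600 / 5] = 3.5794%
VaR = −(r̄ − z·σ) = −(-1.6000 − 1.282 × 3.5794) = −(-6.1888) = 6.1888%

6.19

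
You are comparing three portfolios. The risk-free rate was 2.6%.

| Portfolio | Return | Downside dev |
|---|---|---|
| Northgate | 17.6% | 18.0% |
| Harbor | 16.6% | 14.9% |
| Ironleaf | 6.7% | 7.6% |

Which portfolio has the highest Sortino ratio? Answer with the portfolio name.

Northgate: Sortino ratio = (17.6% − 2.6%) / 18.0% = 0.833
Harbor: Sortino ratio = (16.6% − 2.6%) / 14.9% = 0.940
Ironleaf: Sortino ratio = (6.7% − 2.6%) / 7.6% = 0.539
Highest: Harbor (0.940).

Harbor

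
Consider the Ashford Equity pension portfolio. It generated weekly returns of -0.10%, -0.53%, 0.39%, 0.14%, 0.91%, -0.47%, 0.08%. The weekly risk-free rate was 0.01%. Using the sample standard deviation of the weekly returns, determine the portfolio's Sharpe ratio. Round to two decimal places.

0.10

μ = (-0.1 − 0.53 + 0.39 + 0.14 + 0.91 − 0.47 + 0.08) / 7 = 0.420 / 7 = 0.0600%
Σ(r − μ)² = (-0.1 − 0.0600)² + (-0.53 − 0.0600)² + … = 1.4928
sample σ = √(1.4928 / 6) = √0.2488 = 0.4988%
Sharpe = (μ − rf) / σ = (0.0600 − 0.01) / 0.4988 = 0.0500 / 0.4988 = 0.1002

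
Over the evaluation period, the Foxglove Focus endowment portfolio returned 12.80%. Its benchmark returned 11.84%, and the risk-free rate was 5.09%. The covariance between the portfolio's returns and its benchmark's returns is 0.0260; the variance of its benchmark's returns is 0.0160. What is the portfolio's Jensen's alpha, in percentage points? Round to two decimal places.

β = Cov / Var = 0.0260 / 0.0160 = 1.6250
E[R] = Rf + β(Rm − Rf) = 5.09% + 1.6250 × (11.84% − 5.09%) = 16.0588%
α = Rp − E[R] = 12.80% − 16.0588% = -3.2588

-3.26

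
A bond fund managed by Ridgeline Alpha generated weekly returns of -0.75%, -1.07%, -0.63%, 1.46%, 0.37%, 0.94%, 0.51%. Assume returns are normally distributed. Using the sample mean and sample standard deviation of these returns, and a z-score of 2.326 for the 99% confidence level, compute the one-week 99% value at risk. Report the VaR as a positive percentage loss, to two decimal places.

2.09

r̄ = (-0.75 − 1.07 − 0.63 + 1.46 + 0.37 + 0.94 + 0.51) / 7 = 0.830 / 7 = 0.1186%
Σ(r − r̄)² = 5.4181; sample σ = √(5.4181/6) = 0.9503%
VaR = −(r̄ − z·σ) = −(0.1186 − 2.326 × 0.9503) = −(-2.0918) = 2.0918%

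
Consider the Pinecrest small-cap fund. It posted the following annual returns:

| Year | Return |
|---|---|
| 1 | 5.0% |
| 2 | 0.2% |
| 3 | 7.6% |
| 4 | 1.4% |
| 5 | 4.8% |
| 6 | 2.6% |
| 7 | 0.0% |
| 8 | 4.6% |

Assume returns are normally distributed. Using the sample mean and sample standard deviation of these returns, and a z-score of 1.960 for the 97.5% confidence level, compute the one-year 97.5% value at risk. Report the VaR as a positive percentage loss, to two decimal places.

1.96

r̄ = (5 + 0.2 + 7.6 + 1.4 + 4.8 + 2.6 + 0 + 4.6) / 8 = 3.2750%
Sample σ = √[Σ(r − r̄)² / 7] = √[49.9150 / 7] = √7.1307 = 2.6703%
VaR = −(r̄ − z·σ) = −(3.2750 − 1.960 × 2.6703) = −(-1.9588) = 1.9588%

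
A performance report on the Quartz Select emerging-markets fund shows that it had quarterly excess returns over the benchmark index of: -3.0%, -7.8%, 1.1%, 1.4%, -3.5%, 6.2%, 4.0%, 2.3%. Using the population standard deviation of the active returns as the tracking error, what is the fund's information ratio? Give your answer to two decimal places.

0.02

μ = (-3 − 7.8 + 1.1 + 1.4 − 3.5 + 6.2 + 4 + 2.3) / 8 = 0.0875%
Population σ = √[Σ(r − μ)² / 8] = √[144.9288 / 8] = √18.1161 = 4.2563%
IR = μ / tracking error = 0.0875 / 4.2563 = 0.0206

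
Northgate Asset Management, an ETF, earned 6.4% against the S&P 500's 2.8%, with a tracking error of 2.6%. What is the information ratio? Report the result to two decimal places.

IR = (Rp − Rb) / TE = (6.4% − 2.8%) / 2.6% = 3.60% / 2.6% = 1.3846

1.38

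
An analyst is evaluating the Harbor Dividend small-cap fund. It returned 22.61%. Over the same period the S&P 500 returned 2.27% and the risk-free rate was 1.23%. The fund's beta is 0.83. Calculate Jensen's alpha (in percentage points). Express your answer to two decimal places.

CAPM expected return = Rf + β(Rm − Rf) = 1.23% + 0.83 × (2.27% − 1.23%) = 1.23 + 0.83 × 1.04 = 2.0932%
Jensen's α = Rp − E[R] = 22.61% − 2.0932% = 20.5168

20.52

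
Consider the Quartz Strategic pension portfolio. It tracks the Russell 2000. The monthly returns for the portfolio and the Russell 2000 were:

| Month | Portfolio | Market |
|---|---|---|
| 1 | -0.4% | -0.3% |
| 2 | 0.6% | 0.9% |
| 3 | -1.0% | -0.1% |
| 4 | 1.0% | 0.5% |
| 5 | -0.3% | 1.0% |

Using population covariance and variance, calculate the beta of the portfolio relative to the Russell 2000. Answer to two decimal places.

r̄p = -0.0200%,  r̄m = 0.4000%
Cov = Σ(rp − r̄p)(rm − r̄m) / 5 = 0.2000
Var(rm) = Σ(rm − r̄m)² / 5 = 0.2720
β = Cov / Var = 0.2000 / 0.2720 = 0.7353

0.74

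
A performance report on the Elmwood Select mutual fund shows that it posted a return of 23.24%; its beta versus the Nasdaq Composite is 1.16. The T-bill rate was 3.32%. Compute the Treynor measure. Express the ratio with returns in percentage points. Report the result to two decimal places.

17.17

Treynor = (Rp − Rf) / β = (23.24% − 3.32%) / 1.16 = 19.92 / 1.16 = 17.1724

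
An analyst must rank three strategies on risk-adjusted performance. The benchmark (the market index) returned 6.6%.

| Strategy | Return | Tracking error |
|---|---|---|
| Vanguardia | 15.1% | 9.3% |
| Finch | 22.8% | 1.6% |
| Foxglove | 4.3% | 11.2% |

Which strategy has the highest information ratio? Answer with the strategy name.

Vanguardia: IR = (15.1% − 6.6%) / 9.3% = 0.914
Finch: IR = (22.8% − 6.6%) / 1.6% = 10.125
Foxglove: IR = (4.3% − 6.6%) / 11.2% = -0.205
Highest: Finch (10.125).

Finch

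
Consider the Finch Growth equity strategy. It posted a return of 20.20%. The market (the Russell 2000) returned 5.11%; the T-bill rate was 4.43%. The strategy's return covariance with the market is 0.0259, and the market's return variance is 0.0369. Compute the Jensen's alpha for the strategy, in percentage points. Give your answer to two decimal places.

β = Cov / Var = 0.0259 / 0.0369 = 0.7019
E[R] = Rf + β(Rm − Rf) = 4.43% + 0.7019 × (5.11% − 4.43%) = 4.9073%
α = Rp − E[R] = 20.20% − 4.9073% = 15.2927

15.29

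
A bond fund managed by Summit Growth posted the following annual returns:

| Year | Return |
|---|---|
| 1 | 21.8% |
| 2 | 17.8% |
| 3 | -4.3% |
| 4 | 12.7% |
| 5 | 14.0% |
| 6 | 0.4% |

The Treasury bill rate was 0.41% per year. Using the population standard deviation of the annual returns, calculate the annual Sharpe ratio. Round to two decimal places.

r̄ = (21.8 + 17.8 − 4.3 + 12.7 + 14 + 0.4) / 6 = 10.4000%
Σ(r − r̄)² = 519.0600; population σ = √(519.0600/6) = 9.3011%
Sharpe = (r̄ − rf) / σ = (10.4000 − 0.41) / 9.3011 = 9.9900 / 9.3011 = 1.0741

1.07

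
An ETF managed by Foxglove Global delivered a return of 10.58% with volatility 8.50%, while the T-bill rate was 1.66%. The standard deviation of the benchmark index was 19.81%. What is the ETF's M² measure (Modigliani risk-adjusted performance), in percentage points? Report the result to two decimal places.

Sharpe = (Rp − Rf) / σp = (10.58% − 1.66%) / 8.50% = 1.0494
M² = Rf + Sharpe × σm = 1.66% + 1.0494 × 19.81% = 22.4486%

22.45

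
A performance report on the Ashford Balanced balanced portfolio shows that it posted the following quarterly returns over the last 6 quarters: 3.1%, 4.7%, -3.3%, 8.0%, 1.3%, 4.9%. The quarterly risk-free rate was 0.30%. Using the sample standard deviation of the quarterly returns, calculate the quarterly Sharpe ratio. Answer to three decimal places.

μ = (3.1 + 4.7 − 3.3 + 8 + 1.3 + 4.9) / 6 = 3.1167%
Σ(r − μ)² = (3.1 − 3.1167)² + (4.7 − 3.1167)² + (-3.3 − 3.1167)² + … = 74.0083
σ = √[74.0083 / 5] = 3.8473%
Sharpe = (μ − rf) / σ = (3.1167 − 0.3) / 3.8473 = 2.8167 / 3.8473 = 0.7321

0.732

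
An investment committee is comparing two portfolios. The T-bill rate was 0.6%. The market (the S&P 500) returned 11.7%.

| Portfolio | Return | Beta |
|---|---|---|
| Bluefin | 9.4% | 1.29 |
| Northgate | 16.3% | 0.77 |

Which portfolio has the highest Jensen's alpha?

Northgate

Bluefin: α = 9.4% − [0.6% + 1.29 × (11.7% − 0.6%)] = -5.519
Northgate: α = 16.3% − [0.6% + 0.77 × (11.7% − 0.6%)] = 7.153
Highest: Northgate (7.153).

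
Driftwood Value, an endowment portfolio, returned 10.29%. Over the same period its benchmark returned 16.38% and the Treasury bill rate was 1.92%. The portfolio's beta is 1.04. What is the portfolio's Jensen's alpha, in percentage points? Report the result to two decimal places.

-6.67

CAPM expected return = Rf + β(Rm − Rf) = 1.92% + 1.04 × (16.38% − 1.92%) = 1.92 + 1.04 × 14.46 = 16.9584%
Jensen's α = Rp − E[R] = 10.29% − 16.9584% = -6.6684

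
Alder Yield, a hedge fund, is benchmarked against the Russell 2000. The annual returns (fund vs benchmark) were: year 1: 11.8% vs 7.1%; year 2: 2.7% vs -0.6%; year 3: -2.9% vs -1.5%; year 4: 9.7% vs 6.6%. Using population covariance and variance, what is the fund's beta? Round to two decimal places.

r̄p = 5.3250%,  r̄m = 2.9000%
Cov = Σ(rp − r̄p)(rm − r̄m) / 4 = 22.1900
Var(rm) = Σ(rm − r̄m)² / 4 = 15.7350
β = Cov / Var = 22.1900 / 15.7350 = 1.4102

1.41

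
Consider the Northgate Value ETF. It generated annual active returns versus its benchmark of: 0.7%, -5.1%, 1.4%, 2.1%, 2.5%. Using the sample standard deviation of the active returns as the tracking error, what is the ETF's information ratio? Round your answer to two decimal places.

0.10

r̄ = (0.7 − 5.1 + 1.4 + 2.1 + 2.5) / 5 = 0.3200%
Sample std dev = √[38.6080 / 4] = 3.1068%
IR = r̄ / tracking error = 0.3200 / 3.1068 = 0.1030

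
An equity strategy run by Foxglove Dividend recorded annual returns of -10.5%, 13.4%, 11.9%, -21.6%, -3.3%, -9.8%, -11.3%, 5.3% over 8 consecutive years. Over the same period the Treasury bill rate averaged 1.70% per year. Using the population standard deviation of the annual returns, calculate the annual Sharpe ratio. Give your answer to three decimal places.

-0.426

Mean return r̄ = -25.90 / 8 = -3.2375%
Σ(r − r̄)² = (-10.5 − (-3.2375))² + (13.4 − (-3.2375))² + … = 1076.8388
σ = √[1076.8388 / 8] = 11.6019%
Sharpe = (r̄ − rf) / σ = (-3.2375 − 1.7) / 11.6019 = -4.9375 / 11.6019 = -0.4256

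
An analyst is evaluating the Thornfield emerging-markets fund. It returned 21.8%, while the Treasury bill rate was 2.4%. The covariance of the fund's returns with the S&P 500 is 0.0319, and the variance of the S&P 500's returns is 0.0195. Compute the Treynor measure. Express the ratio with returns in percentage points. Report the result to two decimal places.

β = Cov / Var = 0.0319 / 0.0195 = 1.6359
Treynor = (Rp − Rf) / β = (21.8% − 2.4%) / 1.6359 = 19.40 / 1.6359 = 11.8589

11.86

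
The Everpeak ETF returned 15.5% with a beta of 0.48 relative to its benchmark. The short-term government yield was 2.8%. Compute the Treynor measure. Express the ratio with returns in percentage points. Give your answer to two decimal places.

26.46

Treynor = (Rp − Rf) / β = (15.5% − 2.8%) / 0.48 = 12.70 / 0.48 = 26.4583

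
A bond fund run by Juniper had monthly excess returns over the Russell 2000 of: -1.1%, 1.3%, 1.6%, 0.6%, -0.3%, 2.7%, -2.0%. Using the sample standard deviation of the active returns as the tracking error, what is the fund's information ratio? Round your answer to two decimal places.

0.24

Mean return μ = 2.80 / 7 = 0.4000%
Σ(r − μ)² = (-1.1 − 0.4000)² + (1.3 − 0.4000)² + … = 16.0800
σ = √[16.0800 / 6] = 1.6371%
IR = μ / tracking error = 0.4000 / 1.6371 = 0.2443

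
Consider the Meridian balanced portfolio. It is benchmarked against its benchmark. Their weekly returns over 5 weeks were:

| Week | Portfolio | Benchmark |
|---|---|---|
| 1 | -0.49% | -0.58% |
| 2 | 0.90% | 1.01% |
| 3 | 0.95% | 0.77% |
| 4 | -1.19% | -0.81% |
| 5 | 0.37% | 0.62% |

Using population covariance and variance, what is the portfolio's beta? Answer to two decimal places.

1.08

r̄p = 0.1080%,  r̄m = 0.2020%
Cov = Σ(rp − r̄p)(rm − r̄m) / 5 = 0.6018
Var(rm) = Σ(rm − r̄m)² / 5 = 0.5572
β = Cov / Var = 0.6018 / 0.5572 = 1.0800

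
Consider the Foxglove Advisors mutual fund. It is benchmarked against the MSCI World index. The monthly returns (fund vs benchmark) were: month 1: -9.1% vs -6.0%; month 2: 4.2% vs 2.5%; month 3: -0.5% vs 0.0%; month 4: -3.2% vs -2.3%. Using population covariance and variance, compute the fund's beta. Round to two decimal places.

1.53

r̄p = -2.1500%,  r̄m = -1.4500%
Cov = Σ(rp − r̄p)(rm − r̄m) / 4 = 14.9975
Var(rm) = Σ(rm − r̄m)² / 4 = 9.7825
β = Cov / Var = 14.9975 / 9.7825 = 1.5331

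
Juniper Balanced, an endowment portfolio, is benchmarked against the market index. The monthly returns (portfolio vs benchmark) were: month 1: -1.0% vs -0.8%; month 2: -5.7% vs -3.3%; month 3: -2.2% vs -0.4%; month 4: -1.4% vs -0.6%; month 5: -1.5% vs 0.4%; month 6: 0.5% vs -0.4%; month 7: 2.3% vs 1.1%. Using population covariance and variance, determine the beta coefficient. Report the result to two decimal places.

r̄p = -1.2857%,  r̄m = -0.5714%
Cov = Σ(rp − r̄p)(rm − r̄m) / 7 = 2.5596
Var(rm) = Σ(rm − r̄m)² / 7 = 1.6135
β = Cov / Var = 2.5596 / 1.6135 = 1.5864

1.59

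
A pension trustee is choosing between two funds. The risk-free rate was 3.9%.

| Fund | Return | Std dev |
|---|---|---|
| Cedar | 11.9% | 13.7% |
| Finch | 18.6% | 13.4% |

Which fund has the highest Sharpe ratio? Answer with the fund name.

Cedar: Sharpe ratio = (11.9% − 3.9%) / 13.7% = 0.584
Finch: Sharpe ratio = (18.6% − 3.9%) / 13.4% = 1.097
Highest: Finch (1.097).

Finch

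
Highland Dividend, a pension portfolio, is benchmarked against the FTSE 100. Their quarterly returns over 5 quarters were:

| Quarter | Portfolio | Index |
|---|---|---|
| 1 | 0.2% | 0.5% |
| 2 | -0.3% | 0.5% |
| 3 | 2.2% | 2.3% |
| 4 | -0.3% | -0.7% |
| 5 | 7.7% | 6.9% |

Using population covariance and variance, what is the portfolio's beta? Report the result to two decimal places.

r̄p = 1.9000%,  r̄m = 1.9000%
Cov = Σ(rp − r̄p)(rm − r̄m) / 5 = 8.0600
Var(rm) = Σ(rm − r̄m)² / 5 = 7.1680
β = Cov / Var = 8.0600 / 7.1680 = 1.1244

1.12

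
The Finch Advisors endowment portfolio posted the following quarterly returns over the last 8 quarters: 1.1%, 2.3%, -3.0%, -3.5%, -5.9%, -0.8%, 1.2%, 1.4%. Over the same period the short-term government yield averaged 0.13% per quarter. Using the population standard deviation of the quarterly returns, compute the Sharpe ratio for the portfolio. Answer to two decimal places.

-0.38

Mean return μ = -7.20 / 8 = -0.9000%
Population std dev = √[60.1200 / 8] = 2.7414%
Sharpe = (μ − rf) / σ = (-0.9000 − 0.13) / 2.7414 = -1.0300 / 2.7414 = -0.3757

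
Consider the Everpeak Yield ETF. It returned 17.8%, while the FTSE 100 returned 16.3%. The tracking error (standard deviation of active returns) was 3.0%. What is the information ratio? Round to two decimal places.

0.50

IR = (Rp − Rb) / TE = (17.8% − 16.3%) / 3.0% = 1.50% / 3.0% = 0.5000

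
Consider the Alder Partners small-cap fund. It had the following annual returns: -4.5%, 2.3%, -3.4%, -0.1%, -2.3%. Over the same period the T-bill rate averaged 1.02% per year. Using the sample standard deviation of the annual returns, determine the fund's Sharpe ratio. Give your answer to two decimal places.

-0.96

Mean return r̄ = -8.00 / 5 = -1.6000%
Sample std dev = √[29.6000 / 4] = 2.7203%
Sharpe = (r̄ − rf) / σ = (-1.6000 − 1.02) / 2.7203 = -2.6200 / 2.7203 = -0.9631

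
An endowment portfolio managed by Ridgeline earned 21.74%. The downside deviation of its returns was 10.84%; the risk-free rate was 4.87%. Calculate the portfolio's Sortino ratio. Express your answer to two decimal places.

1.56

Sortino = (Rp − Rf) / σd = (21.74% − 4.87%) / 10.84% = 16.87% / 10.84% = 1.5563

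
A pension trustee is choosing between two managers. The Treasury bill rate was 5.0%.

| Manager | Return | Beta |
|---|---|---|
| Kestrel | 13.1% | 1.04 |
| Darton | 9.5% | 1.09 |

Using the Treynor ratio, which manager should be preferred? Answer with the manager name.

Kestrel: Treynor = (13.1% − 5.0%) / 1.04 = 7.788
Darton: Treynor = (9.5% − 5.0%) / 1.09 = 4.128
Highest: Kestrel (7.788).

Kestrel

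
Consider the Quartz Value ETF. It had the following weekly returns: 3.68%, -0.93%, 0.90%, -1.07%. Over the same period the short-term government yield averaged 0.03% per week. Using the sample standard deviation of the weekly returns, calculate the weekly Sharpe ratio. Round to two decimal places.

μ = (3.68 − 0.93 + 0.9 − 1.07) / 4 = 0.6450%
Σ(r − μ)² = (3.68 − 0.6450)² + (-0.93 − 0.6450)² + (0.9 − 0.6450)² + … = 14.6981
sample σ = √(14.6981 / 3) = √4.8994 = 2.2135%
Sharpe = (μ − rf) / σ = (0.6450 − 0.03) / 2.2135 = 0.6150 / 2.2135 = 0.2778

0.28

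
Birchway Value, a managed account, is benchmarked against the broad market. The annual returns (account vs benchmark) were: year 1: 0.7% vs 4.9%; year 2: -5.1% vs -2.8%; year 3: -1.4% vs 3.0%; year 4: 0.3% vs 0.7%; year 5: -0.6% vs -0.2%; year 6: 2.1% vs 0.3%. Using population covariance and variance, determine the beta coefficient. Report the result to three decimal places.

0.516

r̄p = -0.6667%,  r̄m = 0.9833%
Cov = Σ(rp − r̄p)(rm − r̄m) / 6 = 3.0672
Var(rm) = Σ(rm − r̄m)² / 6 = 5.9447
β = Cov / Var = 3.0672 / 5.9447 = 0.5160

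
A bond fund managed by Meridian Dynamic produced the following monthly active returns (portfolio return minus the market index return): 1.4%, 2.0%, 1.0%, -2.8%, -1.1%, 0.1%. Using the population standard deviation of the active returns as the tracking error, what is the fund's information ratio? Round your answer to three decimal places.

r̄ = (1.4 + 2 + 1 − 2.8 − 1.1 + 0.1) / 6 = 0.1000%
Σ(r − r̄)² = (1.4 − 0.1000)² + (2 − 0.1000)² + … = 15.9600
σ = √[15.9600 / 6] = 1.6310%
IR = r̄ / tracking error = 0.1000 / 1.6310 = 0.0613

0.061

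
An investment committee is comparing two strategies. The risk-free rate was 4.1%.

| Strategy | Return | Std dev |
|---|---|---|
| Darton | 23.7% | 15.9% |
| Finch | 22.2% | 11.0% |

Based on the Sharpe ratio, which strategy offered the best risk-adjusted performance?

Finch

Darton: Sharpe ratio = (23.7% − 4.1%) / 15.9% = 1.233
Finch: Sharpe ratio = (22.2% − 4.1%) / 11.0% = 1.645
Highest: Finch (1.645).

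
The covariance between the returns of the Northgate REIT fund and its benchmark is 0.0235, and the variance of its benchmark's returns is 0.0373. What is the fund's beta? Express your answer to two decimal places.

0.63

β = Cov(Rp, Rm) / Var(Rm) = 0.0235 / 0.0373 = 0.6300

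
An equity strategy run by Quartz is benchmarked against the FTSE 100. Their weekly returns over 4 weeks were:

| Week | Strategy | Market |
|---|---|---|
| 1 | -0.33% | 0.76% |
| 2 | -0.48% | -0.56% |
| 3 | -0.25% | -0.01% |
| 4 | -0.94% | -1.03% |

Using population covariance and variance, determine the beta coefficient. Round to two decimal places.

r̄p = -0.5000%,  r̄m = -0.2100%
Cov = Σ(rp − r̄p)(rm − r̄m) / 4 = 0.1422
Var(rm) = Σ(rm − r̄m)² / 4 = 0.4440
β = Cov / Var = 0.1422 / 0.4440 = 0.3203

0.32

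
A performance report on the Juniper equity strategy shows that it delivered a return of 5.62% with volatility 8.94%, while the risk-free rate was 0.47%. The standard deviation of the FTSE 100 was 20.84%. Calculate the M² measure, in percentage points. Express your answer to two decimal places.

Sharpe = (Rp − Rf) / σp = (5.62% − 0.47%) / 8.94% = 0.5761
M² = Rf + Sharpe × σm = 0.47% + 0.5761 × 20.84% = 12.4759%

12.48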